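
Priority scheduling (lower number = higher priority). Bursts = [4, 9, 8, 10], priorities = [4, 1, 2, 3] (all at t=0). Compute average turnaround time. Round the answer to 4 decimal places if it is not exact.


Sort by priority (ascending = highest first):
Order: [(1, 9), (2, 8), (3, 10), (4, 4)]
Completion times:
  Priority 1, burst=9, C=9
  Priority 2, burst=8, C=17
  Priority 3, burst=10, C=27
  Priority 4, burst=4, C=31
Average turnaround = 84/4 = 21.0

21.0


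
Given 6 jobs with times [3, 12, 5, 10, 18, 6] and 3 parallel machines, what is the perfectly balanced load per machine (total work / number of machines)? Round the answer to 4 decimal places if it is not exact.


Total processing time = 3 + 12 + 5 + 10 + 18 + 6 = 54
Number of machines = 3
Ideal balanced load = 54 / 3 = 18.0

18.0


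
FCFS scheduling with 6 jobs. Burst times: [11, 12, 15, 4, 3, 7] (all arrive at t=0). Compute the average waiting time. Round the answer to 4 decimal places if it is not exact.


FCFS order (as given): [11, 12, 15, 4, 3, 7]
Waiting times:
  Job 1: wait = 0
  Job 2: wait = 11
  Job 3: wait = 23
  Job 4: wait = 38
  Job 5: wait = 42
  Job 6: wait = 45
Sum of waiting times = 159
Average waiting time = 159/6 = 26.5

26.5


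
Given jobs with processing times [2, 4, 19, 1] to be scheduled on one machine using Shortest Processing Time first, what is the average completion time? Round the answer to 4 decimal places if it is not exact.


Sort jobs by processing time (SPT order): [1, 2, 4, 19]
Compute completion times sequentially:
  Job 1: processing = 1, completes at 1
  Job 2: processing = 2, completes at 3
  Job 3: processing = 4, completes at 7
  Job 4: processing = 19, completes at 26
Sum of completion times = 37
Average completion time = 37/4 = 9.25

9.25


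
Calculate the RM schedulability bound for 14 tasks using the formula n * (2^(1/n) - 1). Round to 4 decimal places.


Compute 2^(1/14) = 1.0507566387
Subtract 1: 1.0507566387 - 1 = 0.0507566387
Multiply by n: 14 * 0.0507566387 = 0.7105929418
Round to 4 dp: 0.7106

0.7106


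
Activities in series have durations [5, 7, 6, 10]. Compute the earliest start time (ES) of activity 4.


Activity 4 starts after activities 1 through 3 complete.
Predecessor durations: [5, 7, 6]
ES = 5 + 7 + 6 = 18

18


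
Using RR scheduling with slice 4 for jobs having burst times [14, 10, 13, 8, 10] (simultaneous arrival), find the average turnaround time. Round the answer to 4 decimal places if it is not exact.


Time quantum = 4
Execution trace:
  J1 runs 4 units, time = 4
  J2 runs 4 units, time = 8
  J3 runs 4 units, time = 12
  J4 runs 4 units, time = 16
  J5 runs 4 units, time = 20
  J1 runs 4 units, time = 24
  J2 runs 4 units, time = 28
  J3 runs 4 units, time = 32
  J4 runs 4 units, time = 36
  J5 runs 4 units, time = 40
  J1 runs 4 units, time = 44
  J2 runs 2 units, time = 46
  J3 runs 4 units, time = 50
  J5 runs 2 units, time = 52
  J1 runs 2 units, time = 54
  J3 runs 1 units, time = 55
Finish times: [54, 46, 55, 36, 52]
Average turnaround = 243/5 = 48.6

48.6


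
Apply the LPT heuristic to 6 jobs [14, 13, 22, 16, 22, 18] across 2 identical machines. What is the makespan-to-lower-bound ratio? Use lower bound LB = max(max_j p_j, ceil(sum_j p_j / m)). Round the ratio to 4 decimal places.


LPT order: [22, 22, 18, 16, 14, 13]
Machine loads after assignment: [53, 52]
LPT makespan = 53
Lower bound = max(max_job, ceil(total/2)) = max(22, 53) = 53
Ratio = 53 / 53 = 1.0

1.0


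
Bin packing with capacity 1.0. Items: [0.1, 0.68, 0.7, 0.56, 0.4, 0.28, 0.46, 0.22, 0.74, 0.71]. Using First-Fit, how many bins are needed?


Place items sequentially using First-Fit:
  Item 0.1 -> new Bin 1
  Item 0.68 -> Bin 1 (now 0.78)
  Item 0.7 -> new Bin 2
  Item 0.56 -> new Bin 3
  Item 0.4 -> Bin 3 (now 0.96)
  Item 0.28 -> Bin 2 (now 0.98)
  Item 0.46 -> new Bin 4
  Item 0.22 -> Bin 1 (now 1.0)
  Item 0.74 -> new Bin 5
  Item 0.71 -> new Bin 6
Total bins used = 6

6


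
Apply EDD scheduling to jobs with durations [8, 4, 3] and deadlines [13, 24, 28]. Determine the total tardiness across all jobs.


Sort by due date (EDD order): [(8, 13), (4, 24), (3, 28)]
Compute completion times and tardiness:
  Job 1: p=8, d=13, C=8, tardiness=max(0,8-13)=0
  Job 2: p=4, d=24, C=12, tardiness=max(0,12-24)=0
  Job 3: p=3, d=28, C=15, tardiness=max(0,15-28)=0
Total tardiness = 0

0


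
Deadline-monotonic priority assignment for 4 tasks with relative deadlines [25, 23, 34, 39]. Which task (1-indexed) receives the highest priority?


Sort tasks by relative deadline (ascending):
  Task 2: deadline = 23
  Task 1: deadline = 25
  Task 3: deadline = 34
  Task 4: deadline = 39
Priority order (highest first): [2, 1, 3, 4]
Highest priority task = 2

2


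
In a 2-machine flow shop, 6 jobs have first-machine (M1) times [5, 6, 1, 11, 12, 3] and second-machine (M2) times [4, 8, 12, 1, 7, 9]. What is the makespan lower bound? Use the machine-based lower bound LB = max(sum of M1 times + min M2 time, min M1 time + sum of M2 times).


LB1 = sum(M1 times) + min(M2 times) = 38 + 1 = 39
LB2 = min(M1 times) + sum(M2 times) = 1 + 41 = 42
Lower bound = max(LB1, LB2) = max(39, 42) = 42

42


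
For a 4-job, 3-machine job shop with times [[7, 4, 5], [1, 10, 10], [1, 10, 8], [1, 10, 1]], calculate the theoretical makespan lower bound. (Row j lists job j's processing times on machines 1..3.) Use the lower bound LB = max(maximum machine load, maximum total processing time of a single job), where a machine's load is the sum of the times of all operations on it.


Machine loads:
  Machine 1: 7 + 1 + 1 + 1 = 10
  Machine 2: 4 + 10 + 10 + 10 = 34
  Machine 3: 5 + 10 + 8 + 1 = 24
Max machine load = 34
Job totals:
  Job 1: 16
  Job 2: 21
  Job 3: 19
  Job 4: 12
Max job total = 21
Lower bound = max(34, 21) = 34

34


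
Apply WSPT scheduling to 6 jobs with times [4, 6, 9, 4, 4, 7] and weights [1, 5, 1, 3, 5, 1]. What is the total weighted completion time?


Compute p/w ratios and sort ascending (WSPT): [(4, 5), (6, 5), (4, 3), (4, 1), (7, 1), (9, 1)]
Compute weighted completion times:
  Job (p=4,w=5): C=4, w*C=5*4=20
  Job (p=6,w=5): C=10, w*C=5*10=50
  Job (p=4,w=3): C=14, w*C=3*14=42
  Job (p=4,w=1): C=18, w*C=1*18=18
  Job (p=7,w=1): C=25, w*C=1*25=25
  Job (p=9,w=1): C=34, w*C=1*34=34
Total weighted completion time = 189

189


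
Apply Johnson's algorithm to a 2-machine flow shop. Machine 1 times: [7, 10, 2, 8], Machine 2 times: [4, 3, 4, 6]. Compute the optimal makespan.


Apply Johnson's rule:
  Group 1 (a <= b): [(3, 2, 4)]
  Group 2 (a > b): [(4, 8, 6), (1, 7, 4), (2, 10, 3)]
Optimal job order: [3, 4, 1, 2]
Schedule:
  Job 3: M1 done at 2, M2 done at 6
  Job 4: M1 done at 10, M2 done at 16
  Job 1: M1 done at 17, M2 done at 21
  Job 2: M1 done at 27, M2 done at 30
Makespan = 30

30


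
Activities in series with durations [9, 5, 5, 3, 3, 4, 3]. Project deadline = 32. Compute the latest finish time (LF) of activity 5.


LF(activity 5) = deadline - sum of successor durations
Successors: activities 6 through 7 with durations [4, 3]
Sum of successor durations = 7
LF = 32 - 7 = 25

25


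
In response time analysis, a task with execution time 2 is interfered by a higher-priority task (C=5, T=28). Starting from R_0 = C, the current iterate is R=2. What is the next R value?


R_next = C + ceil(R_prev / T_hp) * C_hp
ceil(2 / 28) = ceil(0.0714) = 1
Interference = 1 * 5 = 5
R_next = 2 + 5 = 7

7


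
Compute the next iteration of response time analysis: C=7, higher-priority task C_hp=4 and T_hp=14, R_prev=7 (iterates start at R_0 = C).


R_next = C + ceil(R_prev / T_hp) * C_hp
ceil(7 / 14) = ceil(0.5) = 1
Interference = 1 * 4 = 4
R_next = 7 + 4 = 11

11


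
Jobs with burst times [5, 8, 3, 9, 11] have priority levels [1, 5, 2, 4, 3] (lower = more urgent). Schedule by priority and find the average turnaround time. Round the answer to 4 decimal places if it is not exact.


Sort by priority (ascending = highest first):
Order: [(1, 5), (2, 3), (3, 11), (4, 9), (5, 8)]
Completion times:
  Priority 1, burst=5, C=5
  Priority 2, burst=3, C=8
  Priority 3, burst=11, C=19
  Priority 4, burst=9, C=28
  Priority 5, burst=8, C=36
Average turnaround = 96/5 = 19.2

19.2


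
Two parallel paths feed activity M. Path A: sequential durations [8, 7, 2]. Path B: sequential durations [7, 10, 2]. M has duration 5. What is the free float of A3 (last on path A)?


ES(A3) = sum of predecessors on chain A = 15
EF(A3) = ES + duration = 15 + 2 = 17
Successor of A3 is M. ES(M) = max(sum(A), sum(B)) = max(17, 19) = 19
Free float = ES(successor) - EF(current) = 19 - 17 = 2

2


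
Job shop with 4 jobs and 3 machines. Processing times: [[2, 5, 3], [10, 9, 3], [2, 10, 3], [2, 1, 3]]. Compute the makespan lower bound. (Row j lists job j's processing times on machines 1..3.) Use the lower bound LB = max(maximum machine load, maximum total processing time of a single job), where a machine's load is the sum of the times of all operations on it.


Machine loads:
  Machine 1: 2 + 10 + 2 + 2 = 16
  Machine 2: 5 + 9 + 10 + 1 = 25
  Machine 3: 3 + 3 + 3 + 3 = 12
Max machine load = 25
Job totals:
  Job 1: 10
  Job 2: 22
  Job 3: 15
  Job 4: 6
Max job total = 22
Lower bound = max(25, 22) = 25

25


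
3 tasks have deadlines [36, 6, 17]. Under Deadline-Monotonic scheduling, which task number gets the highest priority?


Sort tasks by relative deadline (ascending):
  Task 2: deadline = 6
  Task 3: deadline = 17
  Task 1: deadline = 36
Priority order (highest first): [2, 3, 1]
Highest priority task = 2

2


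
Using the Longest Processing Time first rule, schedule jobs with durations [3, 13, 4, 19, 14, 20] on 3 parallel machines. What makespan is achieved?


Sort jobs in decreasing order (LPT): [20, 19, 14, 13, 4, 3]
Assign each job to the least loaded machine:
  Machine 1: jobs [20, 3], load = 23
  Machine 2: jobs [19, 4], load = 23
  Machine 3: jobs [14, 13], load = 27
Makespan = max load = 27

27


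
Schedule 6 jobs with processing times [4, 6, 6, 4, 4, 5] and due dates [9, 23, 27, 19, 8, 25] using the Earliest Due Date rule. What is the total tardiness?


Sort by due date (EDD order): [(4, 8), (4, 9), (4, 19), (6, 23), (5, 25), (6, 27)]
Compute completion times and tardiness:
  Job 1: p=4, d=8, C=4, tardiness=max(0,4-8)=0
  Job 2: p=4, d=9, C=8, tardiness=max(0,8-9)=0
  Job 3: p=4, d=19, C=12, tardiness=max(0,12-19)=0
  Job 4: p=6, d=23, C=18, tardiness=max(0,18-23)=0
  Job 5: p=5, d=25, C=23, tardiness=max(0,23-25)=0
  Job 6: p=6, d=27, C=29, tardiness=max(0,29-27)=2
Total tardiness = 2

2


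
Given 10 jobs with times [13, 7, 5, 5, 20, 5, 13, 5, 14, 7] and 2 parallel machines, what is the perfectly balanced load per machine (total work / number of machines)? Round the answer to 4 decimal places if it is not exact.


Total processing time = 13 + 7 + 5 + 5 + 20 + 5 + 13 + 5 + 14 + 7 = 94
Number of machines = 2
Ideal balanced load = 94 / 2 = 47.0

47.0


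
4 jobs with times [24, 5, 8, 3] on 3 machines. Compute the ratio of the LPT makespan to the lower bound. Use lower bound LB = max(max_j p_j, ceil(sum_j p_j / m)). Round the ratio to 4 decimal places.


LPT order: [24, 8, 5, 3]
Machine loads after assignment: [24, 8, 8]
LPT makespan = 24
Lower bound = max(max_job, ceil(total/3)) = max(24, 14) = 24
Ratio = 24 / 24 = 1.0

1.0


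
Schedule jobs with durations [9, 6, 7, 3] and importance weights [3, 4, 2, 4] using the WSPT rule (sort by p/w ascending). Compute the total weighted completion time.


Compute p/w ratios and sort ascending (WSPT): [(3, 4), (6, 4), (9, 3), (7, 2)]
Compute weighted completion times:
  Job (p=3,w=4): C=3, w*C=4*3=12
  Job (p=6,w=4): C=9, w*C=4*9=36
  Job (p=9,w=3): C=18, w*C=3*18=54
  Job (p=7,w=2): C=25, w*C=2*25=50
Total weighted completion time = 152

152


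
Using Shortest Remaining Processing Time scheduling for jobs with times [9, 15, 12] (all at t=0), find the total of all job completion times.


Since all jobs arrive at t=0, SRPT equals SPT ordering.
SPT order: [9, 12, 15]
Completion times:
  Job 1: p=9, C=9
  Job 2: p=12, C=21
  Job 3: p=15, C=36
Total completion time = 9 + 21 + 36 = 66

66


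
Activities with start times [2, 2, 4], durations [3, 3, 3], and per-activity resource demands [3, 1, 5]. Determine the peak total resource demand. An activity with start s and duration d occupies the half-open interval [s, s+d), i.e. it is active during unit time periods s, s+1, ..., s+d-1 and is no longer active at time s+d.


Each activity i is active on [start_i, start_i + duration_i).
Compute total resource usage per time slot:
  t=0: active resources = [], total = 0
  t=1: active resources = [], total = 0
  t=2: active resources = [3, 1], total = 4
  t=3: active resources = [3, 1], total = 4
  t=4: active resources = [3, 1, 5], total = 9
  t=5: active resources = [5], total = 5
  t=6: active resources = [5], total = 5
Peak resource demand = 9

9


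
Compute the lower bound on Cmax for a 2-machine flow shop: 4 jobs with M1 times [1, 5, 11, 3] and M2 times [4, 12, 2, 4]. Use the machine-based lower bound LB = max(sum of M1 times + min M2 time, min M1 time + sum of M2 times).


LB1 = sum(M1 times) + min(M2 times) = 20 + 2 = 22
LB2 = min(M1 times) + sum(M2 times) = 1 + 22 = 23
Lower bound = max(LB1, LB2) = max(22, 23) = 23

23


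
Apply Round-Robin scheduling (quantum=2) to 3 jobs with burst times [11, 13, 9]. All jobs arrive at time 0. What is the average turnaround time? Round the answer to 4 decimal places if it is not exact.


Time quantum = 2
Execution trace:
  J1 runs 2 units, time = 2
  J2 runs 2 units, time = 4
  J3 runs 2 units, time = 6
  J1 runs 2 units, time = 8
  J2 runs 2 units, time = 10
  J3 runs 2 units, time = 12
  J1 runs 2 units, time = 14
  J2 runs 2 units, time = 16
  J3 runs 2 units, time = 18
  J1 runs 2 units, time = 20
  J2 runs 2 units, time = 22
  J3 runs 2 units, time = 24
  J1 runs 2 units, time = 26
  J2 runs 2 units, time = 28
  J3 runs 1 units, time = 29
  J1 runs 1 units, time = 30
  J2 runs 2 units, time = 32
  J2 runs 1 units, time = 33
Finish times: [30, 33, 29]
Average turnaround = 92/3 = 30.6667

30.6667


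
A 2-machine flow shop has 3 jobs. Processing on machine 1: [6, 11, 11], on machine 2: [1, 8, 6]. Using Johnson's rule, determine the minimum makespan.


Apply Johnson's rule:
  Group 1 (a <= b): []
  Group 2 (a > b): [(2, 11, 8), (3, 11, 6), (1, 6, 1)]
Optimal job order: [2, 3, 1]
Schedule:
  Job 2: M1 done at 11, M2 done at 19
  Job 3: M1 done at 22, M2 done at 28
  Job 1: M1 done at 28, M2 done at 29
Makespan = 29

29


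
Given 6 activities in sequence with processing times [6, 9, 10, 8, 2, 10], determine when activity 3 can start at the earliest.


Activity 3 starts after activities 1 through 2 complete.
Predecessor durations: [6, 9]
ES = 6 + 9 = 15

15


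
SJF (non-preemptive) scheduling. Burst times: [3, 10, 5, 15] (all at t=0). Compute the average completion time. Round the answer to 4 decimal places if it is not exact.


SJF order (ascending): [3, 5, 10, 15]
Completion times:
  Job 1: burst=3, C=3
  Job 2: burst=5, C=8
  Job 3: burst=10, C=18
  Job 4: burst=15, C=33
Average completion = 62/4 = 15.5

15.5


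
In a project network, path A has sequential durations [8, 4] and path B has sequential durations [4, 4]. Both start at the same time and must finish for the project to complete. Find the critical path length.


Path A total = 8 + 4 = 12
Path B total = 4 + 4 = 8
Critical path = longest path = max(12, 8) = 12

12


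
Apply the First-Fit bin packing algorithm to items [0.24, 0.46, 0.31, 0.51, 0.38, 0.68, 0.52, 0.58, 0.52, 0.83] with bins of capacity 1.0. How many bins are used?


Place items sequentially using First-Fit:
  Item 0.24 -> new Bin 1
  Item 0.46 -> Bin 1 (now 0.7)
  Item 0.31 -> new Bin 2
  Item 0.51 -> Bin 2 (now 0.82)
  Item 0.38 -> new Bin 3
  Item 0.68 -> new Bin 4
  Item 0.52 -> Bin 3 (now 0.9)
  Item 0.58 -> new Bin 5
  Item 0.52 -> new Bin 6
  Item 0.83 -> new Bin 7
Total bins used = 7

7


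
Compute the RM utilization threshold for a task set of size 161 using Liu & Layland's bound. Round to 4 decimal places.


Compute 2^(1/161) = 1.0043145429
Subtract 1: 1.0043145429 - 1 = 0.0043145429
Multiply by n: 161 * 0.0043145429 = 0.6946414069
Round to 4 dp: 0.6946

0.6946


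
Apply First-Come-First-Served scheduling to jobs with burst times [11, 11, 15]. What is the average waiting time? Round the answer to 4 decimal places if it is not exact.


FCFS order (as given): [11, 11, 15]
Waiting times:
  Job 1: wait = 0
  Job 2: wait = 11
  Job 3: wait = 22
Sum of waiting times = 33
Average waiting time = 33/3 = 11.0

11.0


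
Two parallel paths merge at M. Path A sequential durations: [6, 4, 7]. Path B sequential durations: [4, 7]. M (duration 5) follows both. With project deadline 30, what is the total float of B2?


Forward pass: ES(B2) = sum of predecessors on chain B = 4
EF = ES + duration = 4 + 7 = 11
Backward pass: LF(M) = deadline = 30; LS(M) = 30 - 5 = 25
LF(B2) = LS(M) - sum(successors on chain B) = 25 - 0 = 25
LS = LF - duration = 25 - 7 = 18
Total float = LS - ES = 18 - 4 = 14

14


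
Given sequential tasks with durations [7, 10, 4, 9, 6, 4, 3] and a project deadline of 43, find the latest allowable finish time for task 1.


LF(activity 1) = deadline - sum of successor durations
Successors: activities 2 through 7 with durations [10, 4, 9, 6, 4, 3]
Sum of successor durations = 36
LF = 43 - 36 = 7

7


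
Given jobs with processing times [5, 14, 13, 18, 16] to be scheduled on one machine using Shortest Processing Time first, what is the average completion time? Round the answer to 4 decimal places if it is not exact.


Sort jobs by processing time (SPT order): [5, 13, 14, 16, 18]
Compute completion times sequentially:
  Job 1: processing = 5, completes at 5
  Job 2: processing = 13, completes at 18
  Job 3: processing = 14, completes at 32
  Job 4: processing = 16, completes at 48
  Job 5: processing = 18, completes at 66
Sum of completion times = 169
Average completion time = 169/5 = 33.8

33.8


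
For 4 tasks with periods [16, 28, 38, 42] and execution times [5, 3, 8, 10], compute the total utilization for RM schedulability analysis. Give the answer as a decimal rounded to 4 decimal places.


Compute individual utilizations (exact fractions):
  Task 1: C/T = 5/16 (approx. 0.3125)
  Task 2: C/T = 3/28 (approx. 0.1071)
  Task 3: C/T = 8/38 = 4/19 (approx. 0.2105)
  Task 4: C/T = 10/42 = 5/21 (approx. 0.2381)
Total utilization U = 5/16 + 3/28 + 4/19 + 5/21 = 5543/6384
Rounded to 4 decimal places: U = 0.8683
RM (Liu & Layland) bound for 4 tasks = 0.756828; compare with U = 5543/6384 (approx. 0.868264)
bound < U <= 1, so the RM sufficient condition is not met (inconclusive; an exact test such as response-time analysis is needed).

0.8683


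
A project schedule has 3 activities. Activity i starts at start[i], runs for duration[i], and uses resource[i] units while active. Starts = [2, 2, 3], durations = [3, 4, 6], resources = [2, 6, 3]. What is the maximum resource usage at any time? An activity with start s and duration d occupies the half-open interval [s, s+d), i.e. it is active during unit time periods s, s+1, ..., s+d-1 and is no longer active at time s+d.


Each activity i is active on [start_i, start_i + duration_i).
Compute total resource usage per time slot:
  t=0: active resources = [], total = 0
  t=1: active resources = [], total = 0
  t=2: active resources = [2, 6], total = 8
  t=3: active resources = [2, 6, 3], total = 11
  t=4: active resources = [2, 6, 3], total = 11
  t=5: active resources = [6, 3], total = 9
  t=6: active resources = [3], total = 3
  t=7: active resources = [3], total = 3
  t=8: active resources = [3], total = 3
Peak resource demand = 11

11


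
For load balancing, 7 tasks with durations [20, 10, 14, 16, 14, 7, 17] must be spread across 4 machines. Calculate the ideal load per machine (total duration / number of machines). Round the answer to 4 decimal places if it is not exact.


Total processing time = 20 + 10 + 14 + 16 + 14 + 7 + 17 = 98
Number of machines = 4
Ideal balanced load = 98 / 4 = 24.5

24.5


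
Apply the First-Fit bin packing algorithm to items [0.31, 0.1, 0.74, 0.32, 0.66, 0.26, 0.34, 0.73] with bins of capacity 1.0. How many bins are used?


Place items sequentially using First-Fit:
  Item 0.31 -> new Bin 1
  Item 0.1 -> Bin 1 (now 0.41)
  Item 0.74 -> new Bin 2
  Item 0.32 -> Bin 1 (now 0.73)
  Item 0.66 -> new Bin 3
  Item 0.26 -> Bin 1 (now 0.99)
  Item 0.34 -> Bin 3 (now 1.0)
  Item 0.73 -> new Bin 4
Total bins used = 4

4


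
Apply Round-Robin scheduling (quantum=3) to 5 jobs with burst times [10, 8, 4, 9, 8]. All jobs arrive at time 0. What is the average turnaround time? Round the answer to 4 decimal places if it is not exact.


Time quantum = 3
Execution trace:
  J1 runs 3 units, time = 3
  J2 runs 3 units, time = 6
  J3 runs 3 units, time = 9
  J4 runs 3 units, time = 12
  J5 runs 3 units, time = 15
  J1 runs 3 units, time = 18
  J2 runs 3 units, time = 21
  J3 runs 1 units, time = 22
  J4 runs 3 units, time = 25
  J5 runs 3 units, time = 28
  J1 runs 3 units, time = 31
  J2 runs 2 units, time = 33
  J4 runs 3 units, time = 36
  J5 runs 2 units, time = 38
  J1 runs 1 units, time = 39
Finish times: [39, 33, 22, 36, 38]
Average turnaround = 168/5 = 33.6

33.6


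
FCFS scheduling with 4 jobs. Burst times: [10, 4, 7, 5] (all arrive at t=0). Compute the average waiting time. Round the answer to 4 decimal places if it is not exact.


FCFS order (as given): [10, 4, 7, 5]
Waiting times:
  Job 1: wait = 0
  Job 2: wait = 10
  Job 3: wait = 14
  Job 4: wait = 21
Sum of waiting times = 45
Average waiting time = 45/4 = 11.25

11.25


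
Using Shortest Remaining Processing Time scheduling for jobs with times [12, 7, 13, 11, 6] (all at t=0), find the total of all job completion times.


Since all jobs arrive at t=0, SRPT equals SPT ordering.
SPT order: [6, 7, 11, 12, 13]
Completion times:
  Job 1: p=6, C=6
  Job 2: p=7, C=13
  Job 3: p=11, C=24
  Job 4: p=12, C=36
  Job 5: p=13, C=49
Total completion time = 6 + 13 + 24 + 36 + 49 = 128

128


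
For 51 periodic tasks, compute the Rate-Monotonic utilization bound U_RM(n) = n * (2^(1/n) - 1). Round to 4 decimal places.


Compute 2^(1/51) = 1.0136839003
Subtract 1: 1.0136839003 - 1 = 0.0136839003
Multiply by n: 51 * 0.0136839003 = 0.6978789153
Round to 4 dp: 0.6979

0.6979


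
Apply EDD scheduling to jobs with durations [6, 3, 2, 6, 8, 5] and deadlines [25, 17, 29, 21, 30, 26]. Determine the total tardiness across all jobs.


Sort by due date (EDD order): [(3, 17), (6, 21), (6, 25), (5, 26), (2, 29), (8, 30)]
Compute completion times and tardiness:
  Job 1: p=3, d=17, C=3, tardiness=max(0,3-17)=0
  Job 2: p=6, d=21, C=9, tardiness=max(0,9-21)=0
  Job 3: p=6, d=25, C=15, tardiness=max(0,15-25)=0
  Job 4: p=5, d=26, C=20, tardiness=max(0,20-26)=0
  Job 5: p=2, d=29, C=22, tardiness=max(0,22-29)=0
  Job 6: p=8, d=30, C=30, tardiness=max(0,30-30)=0
Total tardiness = 0

0


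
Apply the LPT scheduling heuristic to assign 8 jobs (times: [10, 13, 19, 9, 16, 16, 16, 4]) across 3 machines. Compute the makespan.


Sort jobs in decreasing order (LPT): [19, 16, 16, 16, 13, 10, 9, 4]
Assign each job to the least loaded machine:
  Machine 1: jobs [19, 10, 9], load = 38
  Machine 2: jobs [16, 16], load = 32
  Machine 3: jobs [16, 13, 4], load = 33
Makespan = max load = 38

38


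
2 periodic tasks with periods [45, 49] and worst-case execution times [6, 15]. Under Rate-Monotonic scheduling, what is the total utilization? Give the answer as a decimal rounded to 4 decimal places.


Compute individual utilizations (exact fractions):
  Task 1: C/T = 6/45 = 2/15 (approx. 0.1333)
  Task 2: C/T = 15/49 (approx. 0.3061)
Total utilization U = 2/15 + 15/49 = 323/735
Rounded to 4 decimal places: U = 0.4395
RM (Liu & Layland) bound for 2 tasks = 0.828427; compare with U = 323/735 (approx. 0.439456)
U <= bound, so schedulable by RM sufficient condition.

0.4395


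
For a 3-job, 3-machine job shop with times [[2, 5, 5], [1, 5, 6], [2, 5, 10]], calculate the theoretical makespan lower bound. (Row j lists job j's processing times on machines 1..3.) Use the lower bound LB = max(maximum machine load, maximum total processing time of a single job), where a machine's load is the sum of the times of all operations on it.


Machine loads:
  Machine 1: 2 + 1 + 2 = 5
  Machine 2: 5 + 5 + 5 = 15
  Machine 3: 5 + 6 + 10 = 21
Max machine load = 21
Job totals:
  Job 1: 12
  Job 2: 12
  Job 3: 17
Max job total = 17
Lower bound = max(21, 17) = 21

21


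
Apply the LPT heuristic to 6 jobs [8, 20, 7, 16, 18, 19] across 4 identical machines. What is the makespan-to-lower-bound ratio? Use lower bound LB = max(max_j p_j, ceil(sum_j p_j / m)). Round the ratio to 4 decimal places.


LPT order: [20, 19, 18, 16, 8, 7]
Machine loads after assignment: [20, 19, 25, 24]
LPT makespan = 25
Lower bound = max(max_job, ceil(total/4)) = max(20, 22) = 22
Ratio = 25 / 22 = 1.1364

1.1364


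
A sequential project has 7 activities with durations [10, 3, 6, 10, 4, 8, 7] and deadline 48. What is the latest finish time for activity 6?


LF(activity 6) = deadline - sum of successor durations
Successors: activities 7 through 7 with durations [7]
Sum of successor durations = 7
LF = 48 - 7 = 41

41


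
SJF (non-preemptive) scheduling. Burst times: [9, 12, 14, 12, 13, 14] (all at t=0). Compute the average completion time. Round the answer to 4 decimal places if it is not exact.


SJF order (ascending): [9, 12, 12, 13, 14, 14]
Completion times:
  Job 1: burst=9, C=9
  Job 2: burst=12, C=21
  Job 3: burst=12, C=33
  Job 4: burst=13, C=46
  Job 5: burst=14, C=60
  Job 6: burst=14, C=74
Average completion = 243/6 = 40.5

40.5


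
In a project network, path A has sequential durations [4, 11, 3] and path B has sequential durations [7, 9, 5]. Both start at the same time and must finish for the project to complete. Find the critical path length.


Path A total = 4 + 11 + 3 = 18
Path B total = 7 + 9 + 5 = 21
Critical path = longest path = max(18, 21) = 21

21


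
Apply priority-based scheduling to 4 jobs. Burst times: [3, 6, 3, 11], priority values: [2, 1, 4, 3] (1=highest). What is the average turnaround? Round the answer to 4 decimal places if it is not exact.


Sort by priority (ascending = highest first):
Order: [(1, 6), (2, 3), (3, 11), (4, 3)]
Completion times:
  Priority 1, burst=6, C=6
  Priority 2, burst=3, C=9
  Priority 3, burst=11, C=20
  Priority 4, burst=3, C=23
Average turnaround = 58/4 = 14.5

14.5


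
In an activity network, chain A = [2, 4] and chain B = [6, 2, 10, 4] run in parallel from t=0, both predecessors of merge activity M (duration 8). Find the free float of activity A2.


ES(A2) = sum of predecessors on chain A = 2
EF(A2) = ES + duration = 2 + 4 = 6
Successor of A2 is M. ES(M) = max(sum(A), sum(B)) = max(6, 22) = 22
Free float = ES(successor) - EF(current) = 22 - 6 = 16

16


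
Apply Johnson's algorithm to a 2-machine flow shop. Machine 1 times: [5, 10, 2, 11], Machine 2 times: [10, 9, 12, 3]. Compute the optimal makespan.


Apply Johnson's rule:
  Group 1 (a <= b): [(3, 2, 12), (1, 5, 10)]
  Group 2 (a > b): [(2, 10, 9), (4, 11, 3)]
Optimal job order: [3, 1, 2, 4]
Schedule:
  Job 3: M1 done at 2, M2 done at 14
  Job 1: M1 done at 7, M2 done at 24
  Job 2: M1 done at 17, M2 done at 33
  Job 4: M1 done at 28, M2 done at 36
Makespan = 36

36


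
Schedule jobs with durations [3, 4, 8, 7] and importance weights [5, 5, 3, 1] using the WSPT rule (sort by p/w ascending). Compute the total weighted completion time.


Compute p/w ratios and sort ascending (WSPT): [(3, 5), (4, 5), (8, 3), (7, 1)]
Compute weighted completion times:
  Job (p=3,w=5): C=3, w*C=5*3=15
  Job (p=4,w=5): C=7, w*C=5*7=35
  Job (p=8,w=3): C=15, w*C=3*15=45
  Job (p=7,w=1): C=22, w*C=1*22=22
Total weighted completion time = 117

117


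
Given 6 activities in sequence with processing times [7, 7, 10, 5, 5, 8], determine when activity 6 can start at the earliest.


Activity 6 starts after activities 1 through 5 complete.
Predecessor durations: [7, 7, 10, 5, 5]
ES = 7 + 7 + 10 + 5 + 5 = 34

34


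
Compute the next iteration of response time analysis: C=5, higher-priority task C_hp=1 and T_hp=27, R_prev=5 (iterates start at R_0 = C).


R_next = C + ceil(R_prev / T_hp) * C_hp
ceil(5 / 27) = ceil(0.1852) = 1
Interference = 1 * 1 = 1
R_next = 5 + 1 = 6

6


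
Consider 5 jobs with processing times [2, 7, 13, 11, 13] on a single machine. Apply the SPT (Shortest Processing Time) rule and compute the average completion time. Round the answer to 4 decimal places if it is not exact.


Sort jobs by processing time (SPT order): [2, 7, 11, 13, 13]
Compute completion times sequentially:
  Job 1: processing = 2, completes at 2
  Job 2: processing = 7, completes at 9
  Job 3: processing = 11, completes at 20
  Job 4: processing = 13, completes at 33
  Job 5: processing = 13, completes at 46
Sum of completion times = 110
Average completion time = 110/5 = 22.0

22.0


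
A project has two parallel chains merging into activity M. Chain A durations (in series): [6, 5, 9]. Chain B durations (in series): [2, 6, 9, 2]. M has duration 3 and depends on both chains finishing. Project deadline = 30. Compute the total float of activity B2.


Forward pass: ES(B2) = sum of predecessors on chain B = 2
EF = ES + duration = 2 + 6 = 8
Backward pass: LF(M) = deadline = 30; LS(M) = 30 - 3 = 27
LF(B2) = LS(M) - sum(successors on chain B) = 27 - 11 = 16
LS = LF - duration = 16 - 6 = 10
Total float = LS - ES = 10 - 2 = 8

8


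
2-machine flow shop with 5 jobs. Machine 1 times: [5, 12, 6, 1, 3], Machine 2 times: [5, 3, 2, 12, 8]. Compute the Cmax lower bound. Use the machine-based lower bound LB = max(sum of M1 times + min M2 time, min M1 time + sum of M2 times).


LB1 = sum(M1 times) + min(M2 times) = 27 + 2 = 29
LB2 = min(M1 times) + sum(M2 times) = 1 + 30 = 31
Lower bound = max(LB1, LB2) = max(29, 31) = 31

31


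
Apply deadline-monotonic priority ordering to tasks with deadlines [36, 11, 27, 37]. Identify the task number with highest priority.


Sort tasks by relative deadline (ascending):
  Task 2: deadline = 11
  Task 3: deadline = 27
  Task 1: deadline = 36
  Task 4: deadline = 37
Priority order (highest first): [2, 3, 1, 4]
Highest priority task = 2

2


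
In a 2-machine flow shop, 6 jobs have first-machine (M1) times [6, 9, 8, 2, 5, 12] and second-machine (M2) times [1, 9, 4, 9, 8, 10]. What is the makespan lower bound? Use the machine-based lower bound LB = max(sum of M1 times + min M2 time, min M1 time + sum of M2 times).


LB1 = sum(M1 times) + min(M2 times) = 42 + 1 = 43
LB2 = min(M1 times) + sum(M2 times) = 2 + 41 = 43
Lower bound = max(LB1, LB2) = max(43, 43) = 43

43


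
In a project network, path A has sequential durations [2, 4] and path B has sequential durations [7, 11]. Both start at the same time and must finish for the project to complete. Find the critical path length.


Path A total = 2 + 4 = 6
Path B total = 7 + 11 = 18
Critical path = longest path = max(6, 18) = 18

18


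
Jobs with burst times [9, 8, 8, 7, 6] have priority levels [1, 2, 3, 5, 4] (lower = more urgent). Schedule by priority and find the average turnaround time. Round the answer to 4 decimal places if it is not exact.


Sort by priority (ascending = highest first):
Order: [(1, 9), (2, 8), (3, 8), (4, 6), (5, 7)]
Completion times:
  Priority 1, burst=9, C=9
  Priority 2, burst=8, C=17
  Priority 3, burst=8, C=25
  Priority 4, burst=6, C=31
  Priority 5, burst=7, C=38
Average turnaround = 120/5 = 24.0

24.0


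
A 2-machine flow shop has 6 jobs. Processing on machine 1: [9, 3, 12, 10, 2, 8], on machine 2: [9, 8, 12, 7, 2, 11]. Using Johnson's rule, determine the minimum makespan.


Apply Johnson's rule:
  Group 1 (a <= b): [(5, 2, 2), (2, 3, 8), (6, 8, 11), (1, 9, 9), (3, 12, 12)]
  Group 2 (a > b): [(4, 10, 7)]
Optimal job order: [5, 2, 6, 1, 3, 4]
Schedule:
  Job 5: M1 done at 2, M2 done at 4
  Job 2: M1 done at 5, M2 done at 13
  Job 6: M1 done at 13, M2 done at 24
  Job 1: M1 done at 22, M2 done at 33
  Job 3: M1 done at 34, M2 done at 46
  Job 4: M1 done at 44, M2 done at 53
Makespan = 53

53


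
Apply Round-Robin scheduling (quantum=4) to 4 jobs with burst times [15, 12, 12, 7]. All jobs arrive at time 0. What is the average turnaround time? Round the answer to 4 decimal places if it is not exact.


Time quantum = 4
Execution trace:
  J1 runs 4 units, time = 4
  J2 runs 4 units, time = 8
  J3 runs 4 units, time = 12
  J4 runs 4 units, time = 16
  J1 runs 4 units, time = 20
  J2 runs 4 units, time = 24
  J3 runs 4 units, time = 28
  J4 runs 3 units, time = 31
  J1 runs 4 units, time = 35
  J2 runs 4 units, time = 39
  J3 runs 4 units, time = 43
  J1 runs 3 units, time = 46
Finish times: [46, 39, 43, 31]
Average turnaround = 159/4 = 39.75

39.75


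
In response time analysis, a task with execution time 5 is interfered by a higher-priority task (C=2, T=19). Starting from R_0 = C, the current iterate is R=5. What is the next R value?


R_next = C + ceil(R_prev / T_hp) * C_hp
ceil(5 / 19) = ceil(0.2632) = 1
Interference = 1 * 2 = 2
R_next = 5 + 2 = 7

7


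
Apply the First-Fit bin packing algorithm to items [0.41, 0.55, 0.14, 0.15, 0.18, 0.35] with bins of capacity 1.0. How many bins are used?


Place items sequentially using First-Fit:
  Item 0.41 -> new Bin 1
  Item 0.55 -> Bin 1 (now 0.96)
  Item 0.14 -> new Bin 2
  Item 0.15 -> Bin 2 (now 0.29)
  Item 0.18 -> Bin 2 (now 0.47)
  Item 0.35 -> Bin 2 (now 0.82)
Total bins used = 2

2


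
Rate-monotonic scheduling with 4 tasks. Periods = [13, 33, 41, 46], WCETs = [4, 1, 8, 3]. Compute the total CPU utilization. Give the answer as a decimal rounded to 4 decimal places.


Compute individual utilizations (exact fractions):
  Task 1: C/T = 4/13 (approx. 0.3077)
  Task 2: C/T = 1/33 (approx. 0.0303)
  Task 3: C/T = 8/41 (approx. 0.1951)
  Task 4: C/T = 3/46 (approx. 0.0652)
Total utilization U = 4/13 + 1/33 + 8/41 + 3/46 = 484109/809094
Rounded to 4 decimal places: U = 0.5983
RM (Liu & Layland) bound for 4 tasks = 0.756828; compare with U = 484109/809094 (approx. 0.598335)
U <= bound, so schedulable by RM sufficient condition.

0.5983


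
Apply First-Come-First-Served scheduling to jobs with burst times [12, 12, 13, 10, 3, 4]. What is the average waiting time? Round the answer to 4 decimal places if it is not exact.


FCFS order (as given): [12, 12, 13, 10, 3, 4]
Waiting times:
  Job 1: wait = 0
  Job 2: wait = 12
  Job 3: wait = 24
  Job 4: wait = 37
  Job 5: wait = 47
  Job 6: wait = 50
Sum of waiting times = 170
Average waiting time = 170/6 = 28.3333

28.3333


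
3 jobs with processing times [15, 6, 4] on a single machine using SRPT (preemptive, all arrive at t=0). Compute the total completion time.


Since all jobs arrive at t=0, SRPT equals SPT ordering.
SPT order: [4, 6, 15]
Completion times:
  Job 1: p=4, C=4
  Job 2: p=6, C=10
  Job 3: p=15, C=25
Total completion time = 4 + 10 + 25 = 39

39


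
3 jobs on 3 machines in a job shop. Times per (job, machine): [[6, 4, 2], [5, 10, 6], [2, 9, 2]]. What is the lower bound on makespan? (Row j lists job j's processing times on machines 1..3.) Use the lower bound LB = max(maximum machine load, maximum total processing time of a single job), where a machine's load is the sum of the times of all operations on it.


Machine loads:
  Machine 1: 6 + 5 + 2 = 13
  Machine 2: 4 + 10 + 9 = 23
  Machine 3: 2 + 6 + 2 = 10
Max machine load = 23
Job totals:
  Job 1: 12
  Job 2: 21
  Job 3: 13
Max job total = 21
Lower bound = max(23, 21) = 23

23


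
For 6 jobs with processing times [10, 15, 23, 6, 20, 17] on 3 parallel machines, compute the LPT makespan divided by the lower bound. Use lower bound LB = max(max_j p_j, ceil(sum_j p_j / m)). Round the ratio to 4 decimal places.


LPT order: [23, 20, 17, 15, 10, 6]
Machine loads after assignment: [29, 30, 32]
LPT makespan = 32
Lower bound = max(max_job, ceil(total/3)) = max(23, 31) = 31
Ratio = 32 / 31 = 1.0323

1.0323


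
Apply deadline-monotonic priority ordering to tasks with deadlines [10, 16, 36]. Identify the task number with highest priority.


Sort tasks by relative deadline (ascending):
  Task 1: deadline = 10
  Task 2: deadline = 16
  Task 3: deadline = 36
Priority order (highest first): [1, 2, 3]
Highest priority task = 1

1


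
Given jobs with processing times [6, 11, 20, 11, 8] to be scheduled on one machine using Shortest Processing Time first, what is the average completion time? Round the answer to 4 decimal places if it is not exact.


Sort jobs by processing time (SPT order): [6, 8, 11, 11, 20]
Compute completion times sequentially:
  Job 1: processing = 6, completes at 6
  Job 2: processing = 8, completes at 14
  Job 3: processing = 11, completes at 25
  Job 4: processing = 11, completes at 36
  Job 5: processing = 20, completes at 56
Sum of completion times = 137
Average completion time = 137/5 = 27.4

27.4


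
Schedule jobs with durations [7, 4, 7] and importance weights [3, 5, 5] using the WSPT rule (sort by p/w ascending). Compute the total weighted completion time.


Compute p/w ratios and sort ascending (WSPT): [(4, 5), (7, 5), (7, 3)]
Compute weighted completion times:
  Job (p=4,w=5): C=4, w*C=5*4=20
  Job (p=7,w=5): C=11, w*C=5*11=55
  Job (p=7,w=3): C=18, w*C=3*18=54
Total weighted completion time = 129

129


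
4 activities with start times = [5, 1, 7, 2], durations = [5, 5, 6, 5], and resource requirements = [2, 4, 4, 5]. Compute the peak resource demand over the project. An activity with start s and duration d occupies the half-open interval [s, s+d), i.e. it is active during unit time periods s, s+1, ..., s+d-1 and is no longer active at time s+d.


Each activity i is active on [start_i, start_i + duration_i).
Compute total resource usage per time slot:
  t=0: active resources = [], total = 0
  t=1: active resources = [4], total = 4
  t=2: active resources = [4, 5], total = 9
  t=3: active resources = [4, 5], total = 9
  t=4: active resources = [4, 5], total = 9
  t=5: active resources = [2, 4, 5], total = 11
  t=6: active resources = [2, 5], total = 7
  t=7: active resources = [2, 4], total = 6
  t=8: active resources = [2, 4], total = 6
  t=9: active resources = [2, 4], total = 6
  t=10: active resources = [4], total = 4
  t=11: active resources = [4], total = 4
  t=12: active resources = [4], total = 4
Peak resource demand = 11

11


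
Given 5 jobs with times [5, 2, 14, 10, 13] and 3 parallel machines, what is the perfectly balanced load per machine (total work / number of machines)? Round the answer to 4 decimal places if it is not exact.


Total processing time = 5 + 2 + 14 + 10 + 13 = 44
Number of machines = 3
Ideal balanced load = 44 / 3 = 14.6667

14.6667


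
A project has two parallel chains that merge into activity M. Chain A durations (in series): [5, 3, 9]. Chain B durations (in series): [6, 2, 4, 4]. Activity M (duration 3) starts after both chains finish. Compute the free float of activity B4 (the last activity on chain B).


ES(B4) = sum of predecessors on chain B = 12
EF(B4) = ES + duration = 12 + 4 = 16
Successor of B4 is M. ES(M) = max(sum(A), sum(B)) = max(17, 16) = 17
Free float = ES(successor) - EF(current) = 17 - 16 = 1

1


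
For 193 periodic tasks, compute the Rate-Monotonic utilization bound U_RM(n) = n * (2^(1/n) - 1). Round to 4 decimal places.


Compute 2^(1/193) = 1.0035978931
Subtract 1: 1.0035978931 - 1 = 0.0035978931
Multiply by n: 193 * 0.0035978931 = 0.6943933683
Round to 4 dp: 0.6944

0.6944


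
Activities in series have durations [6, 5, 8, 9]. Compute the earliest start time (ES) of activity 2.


Activity 2 starts after activities 1 through 1 complete.
Predecessor durations: [6]
ES = 6 = 6

6


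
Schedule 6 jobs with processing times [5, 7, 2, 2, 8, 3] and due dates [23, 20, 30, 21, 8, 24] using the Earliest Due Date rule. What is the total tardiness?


Sort by due date (EDD order): [(8, 8), (7, 20), (2, 21), (5, 23), (3, 24), (2, 30)]
Compute completion times and tardiness:
  Job 1: p=8, d=8, C=8, tardiness=max(0,8-8)=0
  Job 2: p=7, d=20, C=15, tardiness=max(0,15-20)=0
  Job 3: p=2, d=21, C=17, tardiness=max(0,17-21)=0
  Job 4: p=5, d=23, C=22, tardiness=max(0,22-23)=0
  Job 5: p=3, d=24, C=25, tardiness=max(0,25-24)=1
  Job 6: p=2, d=30, C=27, tardiness=max(0,27-30)=0
Total tardiness = 1

1
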